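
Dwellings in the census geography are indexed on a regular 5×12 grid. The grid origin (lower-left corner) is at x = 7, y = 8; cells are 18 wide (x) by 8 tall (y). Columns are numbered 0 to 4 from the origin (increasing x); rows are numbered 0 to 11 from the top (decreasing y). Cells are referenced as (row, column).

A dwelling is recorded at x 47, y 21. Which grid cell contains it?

(10, 2)

Column index: ⌊(47 − 7) / 18⌋ = ⌊2.222⌋ = 2
Row offset from origin: ⌊(21 − 8) / 8⌋ = ⌊1.625⌋ = 1 → row 10 (counted from top)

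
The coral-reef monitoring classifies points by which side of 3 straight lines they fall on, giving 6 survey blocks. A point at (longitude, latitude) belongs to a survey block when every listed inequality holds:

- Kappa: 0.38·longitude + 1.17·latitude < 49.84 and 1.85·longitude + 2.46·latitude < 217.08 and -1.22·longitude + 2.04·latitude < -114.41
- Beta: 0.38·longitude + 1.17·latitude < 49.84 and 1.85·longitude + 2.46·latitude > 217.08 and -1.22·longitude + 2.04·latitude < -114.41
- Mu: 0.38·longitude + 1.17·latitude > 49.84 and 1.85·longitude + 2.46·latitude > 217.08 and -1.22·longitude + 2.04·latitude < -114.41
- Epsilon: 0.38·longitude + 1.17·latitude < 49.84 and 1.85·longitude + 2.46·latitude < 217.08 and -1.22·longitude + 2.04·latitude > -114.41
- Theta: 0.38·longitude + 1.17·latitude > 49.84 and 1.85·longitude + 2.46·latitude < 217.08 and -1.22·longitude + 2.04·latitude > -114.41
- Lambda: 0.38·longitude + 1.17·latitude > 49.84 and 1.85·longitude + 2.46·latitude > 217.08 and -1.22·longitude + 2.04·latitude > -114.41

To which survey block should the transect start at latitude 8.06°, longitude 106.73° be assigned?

0.38·106.73 + 1.17·8.06 = 49.988, which is > 49.84
1.85·106.73 + 2.46·8.06 = 217.278, which is > 217.08
-1.22·106.73 + 2.04·8.06 = -113.768, which is > -114.41
This sign pattern matches Lambda.

Lambda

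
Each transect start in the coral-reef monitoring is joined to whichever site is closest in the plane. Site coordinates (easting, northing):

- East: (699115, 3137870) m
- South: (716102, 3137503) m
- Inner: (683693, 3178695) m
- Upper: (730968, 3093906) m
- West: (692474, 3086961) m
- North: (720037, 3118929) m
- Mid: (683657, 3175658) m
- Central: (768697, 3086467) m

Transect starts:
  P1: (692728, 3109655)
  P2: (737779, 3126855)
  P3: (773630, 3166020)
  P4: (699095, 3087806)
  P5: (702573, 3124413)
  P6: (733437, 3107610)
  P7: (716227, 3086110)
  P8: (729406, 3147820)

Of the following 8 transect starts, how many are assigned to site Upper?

2

P1 → West
P2 → North
P3 → South
P4 → West
P5 → East
P6 → Upper
P7 → Upper
P8 → South
2 of the 8 go to Upper.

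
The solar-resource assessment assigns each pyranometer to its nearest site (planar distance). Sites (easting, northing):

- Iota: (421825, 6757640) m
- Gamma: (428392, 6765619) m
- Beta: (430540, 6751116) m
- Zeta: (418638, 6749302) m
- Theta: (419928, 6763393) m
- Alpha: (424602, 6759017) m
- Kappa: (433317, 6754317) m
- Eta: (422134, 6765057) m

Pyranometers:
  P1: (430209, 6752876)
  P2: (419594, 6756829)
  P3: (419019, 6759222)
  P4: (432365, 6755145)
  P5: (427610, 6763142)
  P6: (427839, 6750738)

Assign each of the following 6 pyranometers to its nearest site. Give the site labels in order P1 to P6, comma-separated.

P1 → Beta (d²=3207161.00)
P2 → Iota (d²=5635082.00)
P3 → Iota (d²=10376360.00)
P4 → Kappa (d²=1591888.00)
P5 → Gamma (d²=6747053.00)
P6 → Beta (d²=7438285.00)

Beta, Iota, Iota, Kappa, Gamma, Beta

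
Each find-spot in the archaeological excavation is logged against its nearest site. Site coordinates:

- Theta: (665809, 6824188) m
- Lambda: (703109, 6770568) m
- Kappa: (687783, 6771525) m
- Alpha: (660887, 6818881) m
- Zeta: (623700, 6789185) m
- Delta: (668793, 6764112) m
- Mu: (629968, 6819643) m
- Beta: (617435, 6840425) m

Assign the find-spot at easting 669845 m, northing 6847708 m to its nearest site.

Squared distances to each site:
Theta: 569479696.000; Lambda: 7057073296.000; Kappa: 6125621333.000; Alpha: 911241693.000; Zeta: 5554302554.000; Delta: 6989397920.000; Mu: 2377819354.000; Beta: 2799850189.000.
Minimum at Theta.

Theta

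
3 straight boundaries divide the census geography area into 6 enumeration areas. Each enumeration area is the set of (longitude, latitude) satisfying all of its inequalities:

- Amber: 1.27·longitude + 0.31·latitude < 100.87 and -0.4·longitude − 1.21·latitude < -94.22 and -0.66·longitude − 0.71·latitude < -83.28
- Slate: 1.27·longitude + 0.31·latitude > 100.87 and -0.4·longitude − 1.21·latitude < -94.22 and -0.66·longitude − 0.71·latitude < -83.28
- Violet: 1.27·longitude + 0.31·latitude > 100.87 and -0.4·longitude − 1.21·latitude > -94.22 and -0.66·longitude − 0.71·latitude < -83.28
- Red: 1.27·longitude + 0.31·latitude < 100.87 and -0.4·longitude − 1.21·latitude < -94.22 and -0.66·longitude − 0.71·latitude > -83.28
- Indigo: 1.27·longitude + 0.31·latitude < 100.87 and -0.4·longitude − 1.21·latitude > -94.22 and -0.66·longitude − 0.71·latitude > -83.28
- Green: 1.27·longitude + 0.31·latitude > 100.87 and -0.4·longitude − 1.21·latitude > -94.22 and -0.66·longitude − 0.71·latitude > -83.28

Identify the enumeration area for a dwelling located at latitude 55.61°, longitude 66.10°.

Green

1.27·66.10 + 0.31·55.61 = 101.186, which is > 100.87
-0.4·66.10 − 1.21·55.61 = -93.728, which is > -94.22
-0.66·66.10 − 0.71·55.61 = -83.109, which is > -83.28
This sign pattern matches Green.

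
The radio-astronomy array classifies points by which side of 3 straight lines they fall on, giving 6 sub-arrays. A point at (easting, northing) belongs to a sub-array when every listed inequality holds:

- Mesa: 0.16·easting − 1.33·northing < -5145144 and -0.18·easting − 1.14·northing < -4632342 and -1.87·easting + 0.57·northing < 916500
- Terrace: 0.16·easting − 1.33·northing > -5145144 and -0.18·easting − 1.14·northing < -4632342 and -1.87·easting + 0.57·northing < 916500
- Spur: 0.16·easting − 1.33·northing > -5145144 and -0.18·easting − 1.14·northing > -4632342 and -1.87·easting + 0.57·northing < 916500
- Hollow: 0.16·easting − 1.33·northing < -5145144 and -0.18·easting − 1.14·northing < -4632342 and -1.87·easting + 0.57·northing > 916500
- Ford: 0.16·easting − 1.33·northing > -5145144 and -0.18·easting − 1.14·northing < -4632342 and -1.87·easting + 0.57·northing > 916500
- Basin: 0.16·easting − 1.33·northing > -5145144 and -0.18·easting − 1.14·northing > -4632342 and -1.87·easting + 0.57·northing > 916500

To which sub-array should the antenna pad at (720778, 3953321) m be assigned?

Terrace

0.16·720778 − 1.33·3953321 = -5142592.450, which is > -5145144
-0.18·720778 − 1.14·3953321 = -4636525.980, which is < -4632342
-1.87·720778 + 0.57·3953321 = 905538.110, which is < 916500
This sign pattern matches Terrace.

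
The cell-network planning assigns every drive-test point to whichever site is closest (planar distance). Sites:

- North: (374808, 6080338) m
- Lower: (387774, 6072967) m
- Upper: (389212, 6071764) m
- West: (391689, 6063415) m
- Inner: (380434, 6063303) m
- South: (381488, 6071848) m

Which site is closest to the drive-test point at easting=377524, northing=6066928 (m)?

Squared distances to each site:
North: 187204756.000; Lower: 141532021.000; Upper: 159996240.000; West: 212988394.000; Inner: 21608725.000; South: 39919696.000.
Minimum at Inner.

Inner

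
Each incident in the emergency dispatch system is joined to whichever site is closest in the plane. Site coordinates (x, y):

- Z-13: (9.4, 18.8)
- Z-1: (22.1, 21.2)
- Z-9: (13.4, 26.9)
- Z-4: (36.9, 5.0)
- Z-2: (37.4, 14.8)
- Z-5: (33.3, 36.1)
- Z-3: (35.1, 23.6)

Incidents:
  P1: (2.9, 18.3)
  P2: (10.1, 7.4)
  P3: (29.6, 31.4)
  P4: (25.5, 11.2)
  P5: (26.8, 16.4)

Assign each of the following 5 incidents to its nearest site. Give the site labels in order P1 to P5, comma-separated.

P1 → Z-13 (d²=42.50)
P2 → Z-13 (d²=130.45)
P3 → Z-5 (d²=35.78)
P4 → Z-1 (d²=111.56)
P5 → Z-1 (d²=45.13)

Z-13, Z-13, Z-5, Z-1, Z-1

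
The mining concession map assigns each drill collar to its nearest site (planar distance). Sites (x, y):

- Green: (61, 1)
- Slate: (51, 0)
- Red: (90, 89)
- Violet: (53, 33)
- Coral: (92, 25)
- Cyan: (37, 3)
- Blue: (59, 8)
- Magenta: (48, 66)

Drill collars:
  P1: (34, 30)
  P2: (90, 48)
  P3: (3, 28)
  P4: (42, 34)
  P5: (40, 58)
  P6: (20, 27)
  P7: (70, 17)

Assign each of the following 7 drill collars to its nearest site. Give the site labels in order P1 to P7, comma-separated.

P1 → Violet (d²=370.00)
P2 → Coral (d²=533.00)
P3 → Cyan (d²=1781.00)
P4 → Violet (d²=122.00)
P5 → Magenta (d²=128.00)
P6 → Cyan (d²=865.00)
P7 → Blue (d²=202.00)

Violet, Coral, Cyan, Violet, Magenta, Cyan, Blue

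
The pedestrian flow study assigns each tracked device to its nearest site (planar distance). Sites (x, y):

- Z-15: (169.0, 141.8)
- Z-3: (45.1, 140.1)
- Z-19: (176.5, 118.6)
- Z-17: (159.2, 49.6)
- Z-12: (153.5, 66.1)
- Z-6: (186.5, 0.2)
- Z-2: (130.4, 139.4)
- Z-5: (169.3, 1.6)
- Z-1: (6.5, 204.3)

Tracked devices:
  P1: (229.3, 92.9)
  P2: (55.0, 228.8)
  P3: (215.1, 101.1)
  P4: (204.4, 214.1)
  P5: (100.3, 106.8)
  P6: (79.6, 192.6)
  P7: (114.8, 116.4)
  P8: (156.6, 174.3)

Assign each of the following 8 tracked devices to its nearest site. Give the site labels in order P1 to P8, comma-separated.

P1 → Z-19 (d²=3448.33)
P2 → Z-1 (d²=2952.50)
P3 → Z-19 (d²=1796.21)
P4 → Z-15 (d²=6480.45)
P5 → Z-2 (d²=1968.77)
P6 → Z-3 (d²=3946.50)
P7 → Z-2 (d²=772.36)
P8 → Z-15 (d²=1210.01)

Z-19, Z-1, Z-19, Z-15, Z-2, Z-3, Z-2, Z-15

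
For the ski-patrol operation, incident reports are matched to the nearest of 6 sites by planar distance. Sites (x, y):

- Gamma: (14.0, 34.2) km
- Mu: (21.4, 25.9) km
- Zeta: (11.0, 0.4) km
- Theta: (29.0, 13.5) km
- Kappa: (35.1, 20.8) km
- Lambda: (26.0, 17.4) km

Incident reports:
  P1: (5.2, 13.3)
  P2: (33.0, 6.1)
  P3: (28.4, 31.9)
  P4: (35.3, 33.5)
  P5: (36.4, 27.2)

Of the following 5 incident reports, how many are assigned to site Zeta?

P1 → Zeta
P2 → Theta
P3 → Mu
P4 → Kappa
P5 → Kappa
1 of the 5 goes to Zeta.

1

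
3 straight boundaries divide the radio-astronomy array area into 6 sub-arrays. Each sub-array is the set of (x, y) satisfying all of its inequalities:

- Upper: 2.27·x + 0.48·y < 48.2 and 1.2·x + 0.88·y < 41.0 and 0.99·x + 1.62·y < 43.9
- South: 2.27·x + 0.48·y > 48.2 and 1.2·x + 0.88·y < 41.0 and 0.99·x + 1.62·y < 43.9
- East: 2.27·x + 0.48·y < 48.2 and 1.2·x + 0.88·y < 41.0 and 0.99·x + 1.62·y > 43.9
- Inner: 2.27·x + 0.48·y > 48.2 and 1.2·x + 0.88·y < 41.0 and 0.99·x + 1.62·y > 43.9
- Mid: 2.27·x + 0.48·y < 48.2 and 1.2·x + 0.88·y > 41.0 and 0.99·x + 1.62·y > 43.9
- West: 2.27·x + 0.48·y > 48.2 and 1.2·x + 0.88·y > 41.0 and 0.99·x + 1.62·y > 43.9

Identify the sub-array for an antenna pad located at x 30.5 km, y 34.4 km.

2.27·30.5 + 0.48·34.4 = 85.747, which is > 48.2
1.2·30.5 + 0.88·34.4 = 66.872, which is > 41.0
0.99·30.5 + 1.62·34.4 = 85.923, which is > 43.9
This sign pattern matches West.

West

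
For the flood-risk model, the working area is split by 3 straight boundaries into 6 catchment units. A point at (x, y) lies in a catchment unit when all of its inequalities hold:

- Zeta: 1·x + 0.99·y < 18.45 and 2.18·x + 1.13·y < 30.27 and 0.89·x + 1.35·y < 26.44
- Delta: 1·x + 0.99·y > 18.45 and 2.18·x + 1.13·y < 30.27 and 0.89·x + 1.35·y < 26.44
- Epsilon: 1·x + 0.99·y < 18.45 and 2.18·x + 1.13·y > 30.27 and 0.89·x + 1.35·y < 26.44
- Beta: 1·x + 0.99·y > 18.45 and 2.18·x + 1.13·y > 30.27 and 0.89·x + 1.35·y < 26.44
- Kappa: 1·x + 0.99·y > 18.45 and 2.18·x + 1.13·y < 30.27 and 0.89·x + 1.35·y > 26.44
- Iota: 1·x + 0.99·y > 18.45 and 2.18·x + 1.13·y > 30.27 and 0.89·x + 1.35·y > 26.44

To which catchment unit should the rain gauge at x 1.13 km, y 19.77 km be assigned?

Kappa

1·1.13 + 0.99·19.77 = 20.702, which is > 18.45
2.18·1.13 + 1.13·19.77 = 24.803, which is < 30.27
0.89·1.13 + 1.35·19.77 = 27.695, which is > 26.44
This sign pattern matches Kappa.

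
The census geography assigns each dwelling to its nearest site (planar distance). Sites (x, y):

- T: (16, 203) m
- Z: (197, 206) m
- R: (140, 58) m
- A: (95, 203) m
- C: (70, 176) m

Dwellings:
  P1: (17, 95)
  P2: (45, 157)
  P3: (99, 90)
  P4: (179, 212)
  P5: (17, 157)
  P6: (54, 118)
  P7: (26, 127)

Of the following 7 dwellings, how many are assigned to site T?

P1 → C
P2 → C
P3 → R
P4 → Z
P5 → T
P6 → C
P7 → C
1 of the 7 goes to T.

1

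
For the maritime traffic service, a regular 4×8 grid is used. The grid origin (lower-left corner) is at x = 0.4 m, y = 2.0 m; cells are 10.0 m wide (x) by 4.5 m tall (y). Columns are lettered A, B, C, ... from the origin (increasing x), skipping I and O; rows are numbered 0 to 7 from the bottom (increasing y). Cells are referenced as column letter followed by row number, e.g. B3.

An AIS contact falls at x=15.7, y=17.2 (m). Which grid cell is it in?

Column index: ⌊(15.7 − 0.4) / 10.0⌋ = ⌊1.530⌋ = 1 → column B
Row offset from origin: ⌊(17.2 − 2.0) / 4.5⌋ = ⌊3.378⌋ = 3 → row 3

B3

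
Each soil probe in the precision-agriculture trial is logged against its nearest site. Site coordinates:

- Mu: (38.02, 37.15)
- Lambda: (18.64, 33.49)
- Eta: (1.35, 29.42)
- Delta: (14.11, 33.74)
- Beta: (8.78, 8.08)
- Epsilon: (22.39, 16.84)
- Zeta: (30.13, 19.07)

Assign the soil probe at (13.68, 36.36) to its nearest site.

Delta

Squared distances to each site:
Mu: 593.060; Lambda: 32.838; Eta: 200.192; Delta: 7.049; Beta: 823.768; Epsilon: 456.894; Zeta: 569.547.
Minimum at Delta.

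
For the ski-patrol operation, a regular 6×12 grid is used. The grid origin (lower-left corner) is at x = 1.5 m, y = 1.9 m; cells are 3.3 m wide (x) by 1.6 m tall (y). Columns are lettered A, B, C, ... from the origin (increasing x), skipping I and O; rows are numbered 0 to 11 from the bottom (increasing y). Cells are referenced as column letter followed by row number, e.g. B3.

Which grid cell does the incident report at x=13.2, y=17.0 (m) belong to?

Column index: ⌊(13.2 − 1.5) / 3.3⌋ = ⌊3.545⌋ = 3 → column D
Row offset from origin: ⌊(17.0 − 1.9) / 1.6⌋ = ⌊9.438⌋ = 9 → row 9

D9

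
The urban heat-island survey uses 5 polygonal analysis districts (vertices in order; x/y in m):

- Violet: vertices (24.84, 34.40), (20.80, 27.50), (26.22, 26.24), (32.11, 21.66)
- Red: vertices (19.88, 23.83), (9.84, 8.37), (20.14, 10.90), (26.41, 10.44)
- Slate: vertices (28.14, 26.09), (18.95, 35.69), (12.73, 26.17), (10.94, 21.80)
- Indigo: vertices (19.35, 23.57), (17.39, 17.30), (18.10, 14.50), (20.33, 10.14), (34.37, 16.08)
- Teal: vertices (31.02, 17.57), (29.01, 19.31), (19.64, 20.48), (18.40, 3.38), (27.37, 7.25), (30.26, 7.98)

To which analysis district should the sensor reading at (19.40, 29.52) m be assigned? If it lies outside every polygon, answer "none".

Slate

Cast a ray rightward from (19.40, 29.52). For each polygon, the edges (by vertex number in listed order) whose endpoints lie on opposite sides of y = 29.52, where each meets that height, and whether that is right or left of the point:
Violet: 1–2 at x≈21.983 (right), 4–1 at x≈27.625 (right) → 2 crossings.
Red: no edge straddles that height → 0 crossings.
Slate: 1–2 at x≈24.856 (right), 2–3 at x≈14.919 (left) → 1 crossing.
Indigo: no edge straddles that height → 0 crossings.
Teal: no edge straddles that height → 0 crossings.
Only Slate has an odd count, so the point is inside Slate.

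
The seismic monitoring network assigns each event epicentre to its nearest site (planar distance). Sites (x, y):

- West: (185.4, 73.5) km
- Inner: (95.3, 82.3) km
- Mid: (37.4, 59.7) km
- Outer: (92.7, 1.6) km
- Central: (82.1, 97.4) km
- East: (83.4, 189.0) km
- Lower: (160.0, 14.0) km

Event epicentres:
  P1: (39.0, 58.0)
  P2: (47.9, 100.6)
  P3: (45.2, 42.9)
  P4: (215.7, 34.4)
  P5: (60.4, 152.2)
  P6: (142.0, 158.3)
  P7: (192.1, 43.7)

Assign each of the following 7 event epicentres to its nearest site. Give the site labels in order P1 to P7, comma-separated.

Mid, Central, Mid, West, East, East, West

P1 → Mid (d²=5.45)
P2 → Central (d²=1179.88)
P3 → Mid (d²=343.08)
P4 → West (d²=2446.90)
P5 → East (d²=1883.24)
P6 → East (d²=4376.45)
P7 → West (d²=932.93)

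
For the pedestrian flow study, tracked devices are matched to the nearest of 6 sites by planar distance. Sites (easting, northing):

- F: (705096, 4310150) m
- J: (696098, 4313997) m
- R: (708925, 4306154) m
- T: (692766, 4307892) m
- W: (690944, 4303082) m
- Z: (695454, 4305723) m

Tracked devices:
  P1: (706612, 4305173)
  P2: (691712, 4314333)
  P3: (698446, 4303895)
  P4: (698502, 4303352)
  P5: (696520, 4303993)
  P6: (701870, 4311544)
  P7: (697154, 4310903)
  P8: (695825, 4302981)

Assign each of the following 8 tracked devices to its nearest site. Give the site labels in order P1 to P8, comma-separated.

R, J, Z, Z, Z, F, J, Z

P1 → R (d²=6312330.00)
P2 → J (d²=19349892.00)
P3 → Z (d²=12293648.00)
P4 → Z (d²=14911945.00)
P5 → Z (d²=4129256.00)
P6 → F (d²=12350312.00)
P7 → J (d²=10687972.00)
P8 → Z (d²=7656205.00)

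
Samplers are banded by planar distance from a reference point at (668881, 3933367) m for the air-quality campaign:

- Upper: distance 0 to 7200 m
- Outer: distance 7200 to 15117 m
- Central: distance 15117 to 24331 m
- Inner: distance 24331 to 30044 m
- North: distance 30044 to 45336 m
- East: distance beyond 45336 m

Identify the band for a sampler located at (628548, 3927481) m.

North

Distance = √((628548−668881)² + (3927481−3933367)²) = √(1626750889.000 + 34644996.000) = 40760.224 m.
30044 ≤ 40760.224 < 45336 → North.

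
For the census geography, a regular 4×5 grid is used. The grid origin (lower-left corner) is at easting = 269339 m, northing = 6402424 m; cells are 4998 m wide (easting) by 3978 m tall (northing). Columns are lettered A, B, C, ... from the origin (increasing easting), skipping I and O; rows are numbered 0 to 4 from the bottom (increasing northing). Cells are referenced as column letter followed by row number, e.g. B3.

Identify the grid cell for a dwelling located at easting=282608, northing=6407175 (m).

C1

Column index: ⌊(282608 − 269339) / 4998⌋ = ⌊2.655⌋ = 2 → column C
Row offset from origin: ⌊(6407175 − 6402424) / 3978⌋ = ⌊1.194⌋ = 1 → row 1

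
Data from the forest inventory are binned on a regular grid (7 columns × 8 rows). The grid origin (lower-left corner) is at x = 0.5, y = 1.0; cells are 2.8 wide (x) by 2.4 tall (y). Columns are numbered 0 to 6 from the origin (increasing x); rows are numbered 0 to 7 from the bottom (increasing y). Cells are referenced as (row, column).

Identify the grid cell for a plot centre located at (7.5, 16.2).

(6, 2)

Column index: ⌊(7.5 − 0.5) / 2.8⌋ = ⌊2.500⌋ = 2
Row offset from origin: ⌊(16.2 − 1.0) / 2.4⌋ = ⌊6.333⌋ = 6 → row 6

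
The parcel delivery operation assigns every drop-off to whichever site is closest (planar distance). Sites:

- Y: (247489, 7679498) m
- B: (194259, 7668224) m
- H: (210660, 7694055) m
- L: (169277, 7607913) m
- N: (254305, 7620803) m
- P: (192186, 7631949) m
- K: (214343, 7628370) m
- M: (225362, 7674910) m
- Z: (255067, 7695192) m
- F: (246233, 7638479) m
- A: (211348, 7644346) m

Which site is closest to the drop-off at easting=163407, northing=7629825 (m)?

L

Squared distances to each site:
Y: 9537189653.000; B: 2426329105.000; H: 6358338909.000; L: 514592644.000; N: 8343842888.000; P: 832742217.000; K: 2596593121.000; M: 5871079250.000; Z: 12674400289.000; F: 6935037992.000; A: 2509198922.000.
Minimum at L.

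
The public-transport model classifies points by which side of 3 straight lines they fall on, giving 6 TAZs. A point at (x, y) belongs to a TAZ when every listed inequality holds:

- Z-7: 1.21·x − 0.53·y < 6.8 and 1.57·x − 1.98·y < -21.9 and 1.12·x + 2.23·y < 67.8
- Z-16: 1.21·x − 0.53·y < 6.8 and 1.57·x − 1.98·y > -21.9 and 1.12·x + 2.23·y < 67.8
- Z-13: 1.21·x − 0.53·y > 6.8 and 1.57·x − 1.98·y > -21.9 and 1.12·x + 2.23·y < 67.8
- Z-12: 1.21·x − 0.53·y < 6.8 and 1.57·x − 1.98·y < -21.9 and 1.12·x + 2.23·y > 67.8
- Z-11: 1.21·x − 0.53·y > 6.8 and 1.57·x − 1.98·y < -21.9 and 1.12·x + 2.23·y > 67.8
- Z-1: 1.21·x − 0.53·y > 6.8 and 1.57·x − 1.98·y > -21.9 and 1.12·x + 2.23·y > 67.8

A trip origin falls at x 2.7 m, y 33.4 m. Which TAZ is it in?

1.21·2.7 − 0.53·33.4 = -14.435, which is < 6.8
1.57·2.7 − 1.98·33.4 = -61.893, which is < -21.9
1.12·2.7 + 2.23·33.4 = 77.506, which is > 67.8
This sign pattern matches Z-12.

Z-12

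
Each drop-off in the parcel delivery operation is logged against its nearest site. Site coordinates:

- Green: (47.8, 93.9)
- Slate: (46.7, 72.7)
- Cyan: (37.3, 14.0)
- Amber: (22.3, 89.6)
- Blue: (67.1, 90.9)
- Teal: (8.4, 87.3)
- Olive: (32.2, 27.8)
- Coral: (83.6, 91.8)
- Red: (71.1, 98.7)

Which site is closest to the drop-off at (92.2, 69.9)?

Coral

Squared distances to each site:
Green: 2547.360; Slate: 2078.090; Cyan: 6138.820; Amber: 5274.100; Blue: 1071.010; Teal: 7325.200; Olive: 5372.410; Coral: 553.570; Red: 1274.650.
Minimum at Coral.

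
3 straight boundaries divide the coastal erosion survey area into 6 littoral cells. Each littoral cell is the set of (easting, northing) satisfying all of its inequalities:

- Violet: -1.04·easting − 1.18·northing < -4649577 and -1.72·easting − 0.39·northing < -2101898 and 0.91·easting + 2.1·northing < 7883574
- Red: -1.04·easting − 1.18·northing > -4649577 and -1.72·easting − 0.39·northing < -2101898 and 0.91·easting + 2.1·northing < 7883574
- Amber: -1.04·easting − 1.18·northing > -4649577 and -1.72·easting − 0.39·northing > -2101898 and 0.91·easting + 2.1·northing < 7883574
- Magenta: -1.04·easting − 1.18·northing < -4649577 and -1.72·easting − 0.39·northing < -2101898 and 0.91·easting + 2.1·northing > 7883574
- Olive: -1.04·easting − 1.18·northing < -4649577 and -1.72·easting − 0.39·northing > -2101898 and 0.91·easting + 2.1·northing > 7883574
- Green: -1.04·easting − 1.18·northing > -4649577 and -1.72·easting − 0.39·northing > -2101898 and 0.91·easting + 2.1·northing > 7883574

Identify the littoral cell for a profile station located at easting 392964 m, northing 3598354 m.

Olive

-1.04·392964 − 1.18·3598354 = -4654740.280, which is < -4649577
-1.72·392964 − 0.39·3598354 = -2079256.140, which is > -2101898
0.91·392964 + 2.1·3598354 = 7914140.640, which is > 7883574
This sign pattern matches Olive.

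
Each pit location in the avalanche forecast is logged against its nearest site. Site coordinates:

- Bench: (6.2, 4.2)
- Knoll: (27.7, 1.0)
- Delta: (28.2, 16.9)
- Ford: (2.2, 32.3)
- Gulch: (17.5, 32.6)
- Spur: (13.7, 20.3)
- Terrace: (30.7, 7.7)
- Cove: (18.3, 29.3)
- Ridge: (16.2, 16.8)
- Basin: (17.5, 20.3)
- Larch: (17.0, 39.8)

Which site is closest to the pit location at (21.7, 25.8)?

Squared distances to each site:
Bench: 706.810; Knoll: 651.040; Delta: 121.460; Ford: 422.500; Gulch: 63.880; Spur: 94.250; Terrace: 408.610; Cove: 23.810; Ridge: 111.250; Basin: 47.890; Larch: 218.090.
Minimum at Cove.

Cove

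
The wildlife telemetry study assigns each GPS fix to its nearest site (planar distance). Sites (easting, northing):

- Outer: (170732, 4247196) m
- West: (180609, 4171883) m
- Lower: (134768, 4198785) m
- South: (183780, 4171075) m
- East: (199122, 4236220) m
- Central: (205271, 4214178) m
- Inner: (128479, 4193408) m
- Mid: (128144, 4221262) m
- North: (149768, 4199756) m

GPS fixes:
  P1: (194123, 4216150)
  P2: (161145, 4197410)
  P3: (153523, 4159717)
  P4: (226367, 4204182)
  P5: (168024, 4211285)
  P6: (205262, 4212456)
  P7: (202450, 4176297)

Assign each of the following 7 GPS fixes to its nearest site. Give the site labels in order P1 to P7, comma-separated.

Central, North, West, Central, North, Central, South

P1 → Central (d²=128166688.00)
P2 → North (d²=134939845.00)
P3 → West (d²=881662952.00)
P4 → Central (d²=544961232.00)
P5 → North (d²=466199377.00)
P6 → Central (d²=2965365.00)
P7 → South (d²=375838184.00)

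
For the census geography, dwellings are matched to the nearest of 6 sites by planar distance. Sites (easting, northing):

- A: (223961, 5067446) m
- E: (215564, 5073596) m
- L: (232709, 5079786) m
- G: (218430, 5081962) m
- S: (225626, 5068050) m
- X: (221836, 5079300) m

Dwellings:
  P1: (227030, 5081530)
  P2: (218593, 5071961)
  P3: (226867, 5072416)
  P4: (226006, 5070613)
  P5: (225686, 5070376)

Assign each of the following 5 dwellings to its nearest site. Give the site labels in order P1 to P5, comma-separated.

X, E, S, S, S

P1 → X (d²=31950536.00)
P2 → E (d²=11848066.00)
P3 → S (d²=20602037.00)
P4 → S (d²=6713369.00)
P5 → S (d²=5413876.00)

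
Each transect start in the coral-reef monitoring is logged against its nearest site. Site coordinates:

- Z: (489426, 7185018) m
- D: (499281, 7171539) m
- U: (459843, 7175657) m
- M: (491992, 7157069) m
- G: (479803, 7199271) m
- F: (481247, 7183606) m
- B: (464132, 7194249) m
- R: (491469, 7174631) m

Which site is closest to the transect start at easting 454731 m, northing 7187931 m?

B

Squared distances to each site:
Z: 1212228594.000; D: 2253400164.000; U: 176783620.000; M: 2340845165.000; G: 757200784.000; F: 721803881.000; B: 128295925.000; R: 1526570644.000.
Minimum at B.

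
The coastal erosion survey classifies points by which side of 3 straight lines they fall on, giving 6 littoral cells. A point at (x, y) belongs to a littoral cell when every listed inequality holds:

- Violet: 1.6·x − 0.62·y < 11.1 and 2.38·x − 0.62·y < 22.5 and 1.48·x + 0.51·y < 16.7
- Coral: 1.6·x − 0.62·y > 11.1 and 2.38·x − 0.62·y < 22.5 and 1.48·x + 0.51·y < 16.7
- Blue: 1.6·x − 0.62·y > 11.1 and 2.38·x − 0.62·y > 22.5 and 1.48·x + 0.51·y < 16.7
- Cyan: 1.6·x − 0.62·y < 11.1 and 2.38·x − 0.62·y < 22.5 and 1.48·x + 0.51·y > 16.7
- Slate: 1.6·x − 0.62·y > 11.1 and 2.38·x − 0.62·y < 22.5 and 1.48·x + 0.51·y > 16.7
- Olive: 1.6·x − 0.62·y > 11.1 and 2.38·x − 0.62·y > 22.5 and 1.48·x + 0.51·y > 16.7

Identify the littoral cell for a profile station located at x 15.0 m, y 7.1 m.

1.6·15.0 − 0.62·7.1 = 19.598, which is > 11.1
2.38·15.0 − 0.62·7.1 = 31.298, which is > 22.5
1.48·15.0 + 0.51·7.1 = 25.821, which is > 16.7
This sign pattern matches Olive.

Olive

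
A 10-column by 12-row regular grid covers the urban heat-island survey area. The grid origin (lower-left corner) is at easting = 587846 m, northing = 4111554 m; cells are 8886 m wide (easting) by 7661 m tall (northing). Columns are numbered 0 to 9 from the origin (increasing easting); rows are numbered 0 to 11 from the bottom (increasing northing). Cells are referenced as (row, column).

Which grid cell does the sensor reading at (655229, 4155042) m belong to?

Column index: ⌊(655229 − 587846) / 8886⌋ = ⌊7.583⌋ = 7
Row offset from origin: ⌊(4155042 − 4111554) / 7661⌋ = ⌊5.677⌋ = 5 → row 5

(5, 7)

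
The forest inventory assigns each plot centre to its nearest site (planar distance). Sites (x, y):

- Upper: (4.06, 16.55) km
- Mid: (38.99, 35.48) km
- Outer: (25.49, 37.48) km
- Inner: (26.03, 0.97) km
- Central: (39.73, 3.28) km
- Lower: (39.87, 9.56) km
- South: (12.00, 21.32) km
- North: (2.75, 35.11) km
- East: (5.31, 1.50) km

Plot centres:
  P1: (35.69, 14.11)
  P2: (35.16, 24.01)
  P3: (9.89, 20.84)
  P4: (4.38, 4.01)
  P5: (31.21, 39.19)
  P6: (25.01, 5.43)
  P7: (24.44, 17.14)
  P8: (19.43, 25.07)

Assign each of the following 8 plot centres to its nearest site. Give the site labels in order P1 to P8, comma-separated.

Lower, Mid, South, East, Outer, Inner, South, South

P1 → Lower (d²=38.17)
P2 → Mid (d²=146.23)
P3 → South (d²=4.68)
P4 → East (d²=7.16)
P5 → Outer (d²=35.64)
P6 → Inner (d²=20.93)
P7 → South (d²=172.23)
P8 → South (d²=69.27)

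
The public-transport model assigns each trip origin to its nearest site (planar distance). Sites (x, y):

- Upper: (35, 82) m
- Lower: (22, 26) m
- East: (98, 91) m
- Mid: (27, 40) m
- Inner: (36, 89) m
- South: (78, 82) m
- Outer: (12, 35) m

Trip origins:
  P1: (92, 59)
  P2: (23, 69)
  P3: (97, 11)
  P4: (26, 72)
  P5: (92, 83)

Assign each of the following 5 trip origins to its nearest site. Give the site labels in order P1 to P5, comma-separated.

P1 → South (d²=725.00)
P2 → Upper (d²=313.00)
P3 → South (d²=5402.00)
P4 → Upper (d²=181.00)
P5 → East (d²=100.00)

South, Upper, South, Upper, East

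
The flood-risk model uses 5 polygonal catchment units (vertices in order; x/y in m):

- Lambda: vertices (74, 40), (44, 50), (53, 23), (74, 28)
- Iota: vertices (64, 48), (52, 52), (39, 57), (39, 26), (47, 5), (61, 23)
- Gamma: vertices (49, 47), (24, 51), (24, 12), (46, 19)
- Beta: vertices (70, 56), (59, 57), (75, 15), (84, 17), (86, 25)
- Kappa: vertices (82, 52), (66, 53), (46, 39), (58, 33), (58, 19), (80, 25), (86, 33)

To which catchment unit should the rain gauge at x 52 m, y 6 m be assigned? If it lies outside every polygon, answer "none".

Cast a ray rightward from (52, 6). For each polygon, the edges (by vertex number in listed order) whose endpoints lie on opposite sides of y = 6, where each meets that height, and whether that is right or left of the point:
Lambda: no edge straddles that height → 0 crossings.
Iota: 4–5 at x≈46.6 (left), 5–6 at x≈47.8 (left) → 0 crossings.
Gamma: no edge straddles that height → 0 crossings.
Beta: no edge straddles that height → 0 crossings.
Kappa: no edge straddles that height → 0 crossings.
All counts are even, so the point lies outside every listed polygon.

none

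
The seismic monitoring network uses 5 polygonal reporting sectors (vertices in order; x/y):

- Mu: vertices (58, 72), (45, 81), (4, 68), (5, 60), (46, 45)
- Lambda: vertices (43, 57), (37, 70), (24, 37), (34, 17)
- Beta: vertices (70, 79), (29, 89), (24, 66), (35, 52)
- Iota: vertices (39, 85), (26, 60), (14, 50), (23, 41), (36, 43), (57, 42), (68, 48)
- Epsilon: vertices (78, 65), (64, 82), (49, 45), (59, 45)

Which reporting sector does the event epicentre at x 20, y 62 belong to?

Cast a ray rightward from (20, 62). For each polygon, the edges (by vertex number in listed order) whose endpoints lie on opposite sides of y = 62, where each meets that height, and whether that is right or left of the point:
Mu: 3–4 at x≈4.8 (left), 5–1 at x≈53.6 (right) → 1 crossing.
Lambda: 1–2 at x≈40.7 (right), 2–3 at x≈33.8 (right) → 2 crossings.
Beta: 3–4 at x≈27.1 (right), 4–1 at x≈48.0 (right) → 2 crossings.
Iota: 1–2 at x≈27.0 (right), 7–1 at x≈57.0 (right) → 2 crossings.
Epsilon: 2–3 at x≈55.9 (right), 4–1 at x≈75.2 (right) → 2 crossings.
Only Mu has an odd count, so the point is inside Mu.

Mu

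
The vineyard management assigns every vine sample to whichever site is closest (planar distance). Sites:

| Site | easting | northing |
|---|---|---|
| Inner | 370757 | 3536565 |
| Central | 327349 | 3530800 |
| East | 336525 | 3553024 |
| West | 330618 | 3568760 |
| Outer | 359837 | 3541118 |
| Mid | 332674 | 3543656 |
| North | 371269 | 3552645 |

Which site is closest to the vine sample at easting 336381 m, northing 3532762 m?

Squared distances to each site:
Inner: 1196172185.000; Central: 85426468.000; East: 410569380.000; West: 1329068173.000; Outer: 620006672.000; Mid: 132421085.000; North: 1612506233.000.
Minimum at Central.

Central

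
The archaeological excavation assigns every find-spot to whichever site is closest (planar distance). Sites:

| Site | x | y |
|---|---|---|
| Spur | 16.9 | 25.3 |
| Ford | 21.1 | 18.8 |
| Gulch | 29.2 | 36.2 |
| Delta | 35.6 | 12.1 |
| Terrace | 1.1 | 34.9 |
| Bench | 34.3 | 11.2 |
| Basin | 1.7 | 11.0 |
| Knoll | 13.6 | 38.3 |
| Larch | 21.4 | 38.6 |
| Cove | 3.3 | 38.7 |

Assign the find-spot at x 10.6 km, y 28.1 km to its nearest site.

Squared distances to each site:
Spur: 47.530; Ford: 196.740; Gulch: 411.570; Delta: 881.000; Terrace: 136.490; Bench: 847.300; Basin: 371.620; Knoll: 113.040; Larch: 226.890; Cove: 165.650.
Minimum at Spur.

Spur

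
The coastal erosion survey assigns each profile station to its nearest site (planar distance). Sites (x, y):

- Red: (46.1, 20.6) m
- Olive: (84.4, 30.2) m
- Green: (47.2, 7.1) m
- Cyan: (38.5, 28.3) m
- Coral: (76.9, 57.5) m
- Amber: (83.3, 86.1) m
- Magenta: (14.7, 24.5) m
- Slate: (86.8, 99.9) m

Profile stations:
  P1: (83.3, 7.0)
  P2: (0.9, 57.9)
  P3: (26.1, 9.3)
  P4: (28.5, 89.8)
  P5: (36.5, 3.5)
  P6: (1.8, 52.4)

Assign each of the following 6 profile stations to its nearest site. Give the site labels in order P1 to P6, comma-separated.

P1 → Olive (d²=539.45)
P2 → Magenta (d²=1306.00)
P3 → Magenta (d²=361.00)
P4 → Amber (d²=3016.73)
P5 → Green (d²=127.45)
P6 → Magenta (d²=944.82)

Olive, Magenta, Magenta, Amber, Green, Magenta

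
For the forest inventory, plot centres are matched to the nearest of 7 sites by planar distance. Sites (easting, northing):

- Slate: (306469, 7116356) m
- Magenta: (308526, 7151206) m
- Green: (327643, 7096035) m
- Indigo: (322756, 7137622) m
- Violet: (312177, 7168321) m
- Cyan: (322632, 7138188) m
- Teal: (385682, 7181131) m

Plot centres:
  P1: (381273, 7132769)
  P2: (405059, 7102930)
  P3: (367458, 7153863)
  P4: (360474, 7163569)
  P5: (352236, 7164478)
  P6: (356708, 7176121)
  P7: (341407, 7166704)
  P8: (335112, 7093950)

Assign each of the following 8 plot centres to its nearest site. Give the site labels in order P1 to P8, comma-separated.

Teal, Green, Teal, Teal, Teal, Teal, Violet, Green

P1 → Teal (d²=2358322325.00)
P2 → Green (d²=6040778081.00)
P3 → Teal (d²=1075658000.00)
P4 → Teal (d²=943867108.00)
P5 → Teal (d²=1395957325.00)
P6 → Teal (d²=864592776.00)
P7 → Violet (d²=857007589.00)
P8 → Green (d²=60133186.00)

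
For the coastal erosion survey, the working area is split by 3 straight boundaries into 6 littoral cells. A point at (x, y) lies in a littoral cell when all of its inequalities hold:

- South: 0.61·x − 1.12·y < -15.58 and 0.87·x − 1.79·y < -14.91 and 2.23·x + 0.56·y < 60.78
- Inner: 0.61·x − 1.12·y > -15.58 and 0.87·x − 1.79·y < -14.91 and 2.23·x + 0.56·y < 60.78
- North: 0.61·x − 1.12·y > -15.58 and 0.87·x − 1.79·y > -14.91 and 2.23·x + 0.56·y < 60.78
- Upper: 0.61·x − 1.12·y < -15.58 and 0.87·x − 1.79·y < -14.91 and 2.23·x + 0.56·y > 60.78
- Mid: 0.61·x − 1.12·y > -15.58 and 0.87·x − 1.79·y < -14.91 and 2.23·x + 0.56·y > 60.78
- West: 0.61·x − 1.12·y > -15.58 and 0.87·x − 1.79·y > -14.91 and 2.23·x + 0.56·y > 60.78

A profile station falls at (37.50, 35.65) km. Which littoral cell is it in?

Upper

0.61·37.50 − 1.12·35.65 = -17.053, which is < -15.58
0.87·37.50 − 1.79·35.65 = -31.188, which is < -14.91
2.23·37.50 + 0.56·35.65 = 103.589, which is > 60.78
This sign pattern matches Upper.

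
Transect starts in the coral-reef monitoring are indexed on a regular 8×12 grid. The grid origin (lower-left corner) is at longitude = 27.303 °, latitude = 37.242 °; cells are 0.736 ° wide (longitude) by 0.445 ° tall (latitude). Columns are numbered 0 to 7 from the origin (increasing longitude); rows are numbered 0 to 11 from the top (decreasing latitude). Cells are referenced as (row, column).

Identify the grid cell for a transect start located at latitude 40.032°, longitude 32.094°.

(5, 6)

Column index: ⌊(32.094 − 27.303) / 0.736⌋ = ⌊6.510⌋ = 6
Row offset from origin: ⌊(40.032 − 37.242) / 0.445⌋ = ⌊6.270⌋ = 6 → row 5 (counted from top)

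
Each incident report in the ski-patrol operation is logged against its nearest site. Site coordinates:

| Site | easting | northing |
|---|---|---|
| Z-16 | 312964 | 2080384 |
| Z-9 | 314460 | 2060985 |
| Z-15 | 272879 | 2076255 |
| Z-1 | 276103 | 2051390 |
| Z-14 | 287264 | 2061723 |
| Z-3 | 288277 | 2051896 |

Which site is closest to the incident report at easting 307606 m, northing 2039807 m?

Squared distances to each site:
Z-16: 1675201093.000; Z-9: 495485000.000; Z-15: 2534421233.000; Z-1: 1126604898.000; Z-14: 894108020.000; Z-3: 519754162.000.
Minimum at Z-9.

Z-9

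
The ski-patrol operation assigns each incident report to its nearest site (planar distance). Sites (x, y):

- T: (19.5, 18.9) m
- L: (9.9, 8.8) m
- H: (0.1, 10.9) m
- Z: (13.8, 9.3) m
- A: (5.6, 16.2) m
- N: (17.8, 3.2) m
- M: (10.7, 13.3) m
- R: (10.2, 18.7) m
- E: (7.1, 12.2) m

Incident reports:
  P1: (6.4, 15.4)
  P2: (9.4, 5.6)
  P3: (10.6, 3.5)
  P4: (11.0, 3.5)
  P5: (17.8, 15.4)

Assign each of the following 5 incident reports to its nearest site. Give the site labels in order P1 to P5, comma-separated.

P1 → A (d²=1.28)
P2 → L (d²=10.49)
P3 → L (d²=28.58)
P4 → L (d²=29.30)
P5 → T (d²=15.14)

A, L, L, L, T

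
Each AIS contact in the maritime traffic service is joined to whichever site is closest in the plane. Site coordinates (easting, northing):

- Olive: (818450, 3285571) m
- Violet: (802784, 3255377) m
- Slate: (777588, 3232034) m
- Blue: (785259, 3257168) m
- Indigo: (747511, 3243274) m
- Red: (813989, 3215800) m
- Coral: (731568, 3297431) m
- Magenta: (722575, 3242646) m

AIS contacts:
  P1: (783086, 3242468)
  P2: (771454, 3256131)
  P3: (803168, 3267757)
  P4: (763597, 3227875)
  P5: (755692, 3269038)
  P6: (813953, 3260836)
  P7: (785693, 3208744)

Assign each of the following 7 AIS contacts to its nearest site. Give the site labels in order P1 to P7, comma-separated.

P1 → Slate (d²=139096360.00)
P2 → Blue (d²=191653394.00)
P3 → Violet (d²=153411856.00)
P4 → Slate (d²=213045362.00)
P5 → Indigo (d²=730712457.00)
P6 → Violet (d²=154547242.00)
P7 → Slate (d²=608115125.00)

Slate, Blue, Violet, Slate, Indigo, Violet, Slate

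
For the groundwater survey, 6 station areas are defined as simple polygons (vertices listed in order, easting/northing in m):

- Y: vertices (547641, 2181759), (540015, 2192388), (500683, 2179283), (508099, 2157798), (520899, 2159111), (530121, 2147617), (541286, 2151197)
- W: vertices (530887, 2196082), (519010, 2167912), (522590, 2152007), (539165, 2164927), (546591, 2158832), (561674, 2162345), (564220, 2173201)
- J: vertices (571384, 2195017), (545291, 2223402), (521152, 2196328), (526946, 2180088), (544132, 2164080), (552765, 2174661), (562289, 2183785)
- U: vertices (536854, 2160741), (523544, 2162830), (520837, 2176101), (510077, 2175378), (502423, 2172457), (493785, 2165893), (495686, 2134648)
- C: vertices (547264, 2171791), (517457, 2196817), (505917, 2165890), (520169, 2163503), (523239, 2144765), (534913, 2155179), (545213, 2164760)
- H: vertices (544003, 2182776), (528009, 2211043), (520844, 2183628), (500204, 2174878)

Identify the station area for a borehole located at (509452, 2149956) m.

Cast a ray rightward from (509452, 2149956). For each polygon, the edges (by vertex number in listed order) whose endpoints lie on opposite sides of northing = 2149956, where each meets that height, and whether that is right or left of the point:
Y: 5–6 at easting≈528244.3 (right), 6–7 at easting≈537415.7 (right) → 2 crossings.
W: no edge straddles that height → 0 crossings.
J: no edge straddles that height → 0 crossings.
U: 6–7 at easting≈494754.6 (left), 7–1 at easting≈519838.1 (right) → 1 crossing.
C: 4–5 at easting≈522388.5 (right), 5–6 at easting≈529058.1 (right) → 2 crossings.
H: no edge straddles that height → 0 crossings.
Only U has an odd count, so the point is inside U.

U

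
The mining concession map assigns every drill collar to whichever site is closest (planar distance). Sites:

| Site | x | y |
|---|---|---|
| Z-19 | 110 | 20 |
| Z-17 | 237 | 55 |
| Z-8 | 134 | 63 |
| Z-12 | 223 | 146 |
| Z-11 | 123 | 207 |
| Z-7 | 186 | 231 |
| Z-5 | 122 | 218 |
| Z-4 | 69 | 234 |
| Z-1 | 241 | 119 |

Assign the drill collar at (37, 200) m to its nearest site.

Squared distances to each site:
Z-19: 37729.000; Z-17: 61025.000; Z-8: 28178.000; Z-12: 37512.000; Z-11: 7445.000; Z-7: 23162.000; Z-5: 7549.000; Z-4: 2180.000; Z-1: 48177.000.
Minimum at Z-4.

Z-4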